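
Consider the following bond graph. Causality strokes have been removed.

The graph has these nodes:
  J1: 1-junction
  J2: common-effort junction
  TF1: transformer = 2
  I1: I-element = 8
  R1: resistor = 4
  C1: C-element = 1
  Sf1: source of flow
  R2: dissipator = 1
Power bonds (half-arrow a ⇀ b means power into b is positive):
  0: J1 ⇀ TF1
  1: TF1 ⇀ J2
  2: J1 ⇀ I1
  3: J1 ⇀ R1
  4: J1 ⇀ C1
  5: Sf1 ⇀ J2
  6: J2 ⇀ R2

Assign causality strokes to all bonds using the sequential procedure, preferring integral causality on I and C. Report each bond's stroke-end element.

b5 |Sf1  (Sf1 (Sf) sets flow on bond)
b2 |I1  (I1 integral (f out))
b0 |J1  (common-f at J1 fixed by 2)
b3 |J1  (1-jn J1 has f-setter on 2)
b4 |J1  (1-jn J1 has f-setter on 2)
b1 |TF1  (TF1 one-in-one-out from 0)
b6 |J2  (J2 needs exactly one e-in)

β0 |J1
β1 |TF1
β2 |I1
β3 |J1
β4 |J1
β5 |Sf1
β6 |J2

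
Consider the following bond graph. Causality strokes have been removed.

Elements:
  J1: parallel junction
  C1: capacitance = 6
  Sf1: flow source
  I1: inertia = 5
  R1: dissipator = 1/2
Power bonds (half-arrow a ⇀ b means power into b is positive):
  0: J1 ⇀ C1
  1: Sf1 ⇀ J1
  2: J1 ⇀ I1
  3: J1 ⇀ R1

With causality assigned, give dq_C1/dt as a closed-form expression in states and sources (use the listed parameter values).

dq_C1/dt = F_Sf1 - p_I1/5 - q_C1/3

β1 stroke at Sf1  (Sf1 fixes flow; stroke at Sf1)
β0 stroke at J1  (C1: C, integral causality)
β2 stroke at I1  (J1 effort already set via bond 0)
β3 stroke at R1  (0-jn J1 has e-setter on 0)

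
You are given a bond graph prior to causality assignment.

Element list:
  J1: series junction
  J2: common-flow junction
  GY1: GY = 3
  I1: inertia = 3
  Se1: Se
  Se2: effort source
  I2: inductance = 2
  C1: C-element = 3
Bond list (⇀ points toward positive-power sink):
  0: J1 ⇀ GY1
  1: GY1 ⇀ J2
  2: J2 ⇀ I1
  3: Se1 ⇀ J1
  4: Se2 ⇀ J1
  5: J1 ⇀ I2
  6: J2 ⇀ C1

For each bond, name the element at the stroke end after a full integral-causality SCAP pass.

b0 |J1
b1 |J2
b2 |I1
b3 |J1
b4 |J1
b5 |I2
b6 |J2

β3 →J1  (source Se1 imposes e)
β4 →J1  (Se2 (Se) sets effort on bond)
β2 →I1  (I1 integral (f out))
β1 →J2  (common-f at J2 fixed by 2)
β6 →J2  (J2: bond 2 brought flow, rest push out)
β0 →J1  (through GY1, causality inverts; strokes same side of GY1)
β5 →I2  (closing 1-jn rule on J1)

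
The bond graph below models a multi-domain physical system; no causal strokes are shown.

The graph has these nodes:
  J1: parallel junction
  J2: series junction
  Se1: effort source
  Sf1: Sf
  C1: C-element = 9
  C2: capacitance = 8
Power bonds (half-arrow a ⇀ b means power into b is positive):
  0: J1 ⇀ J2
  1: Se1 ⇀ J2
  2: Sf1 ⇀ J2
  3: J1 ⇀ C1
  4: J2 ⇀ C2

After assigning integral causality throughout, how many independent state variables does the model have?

β1 stroke at J2  (Se1 fixes effort; stroke away)
β2 stroke at Sf1  (Sf1: flow source, stroke at near end)
β0 stroke at J2  (J2 flow already set via bond 2)
β4 stroke at J2  (J2 flow already set via bond 2)
β3 stroke at J1  (only one effort-in slot at J1)

2  (C1, C2 all integral)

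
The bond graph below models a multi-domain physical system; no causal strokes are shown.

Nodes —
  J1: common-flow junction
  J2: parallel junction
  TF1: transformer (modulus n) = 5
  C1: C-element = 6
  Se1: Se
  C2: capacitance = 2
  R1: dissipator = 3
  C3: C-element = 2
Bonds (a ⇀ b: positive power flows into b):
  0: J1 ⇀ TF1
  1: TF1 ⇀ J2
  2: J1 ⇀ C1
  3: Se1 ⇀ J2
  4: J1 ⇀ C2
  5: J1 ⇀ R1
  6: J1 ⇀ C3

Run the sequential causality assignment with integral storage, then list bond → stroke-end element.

bond 0 →J1
bond 1 →TF1
bond 2 →J1
bond 3 →J2
bond 4 →J1
bond 5 →R1
bond 6 →J1

β3 stroke at J2  (Se1 fixes effort; stroke away)
β1 stroke at TF1  (common-e at J2 fixed by 3)
β0 stroke at J1  (TF1 one-in-one-out from 1)
β2 stroke at J1  (prefer integral on C1)
β4 stroke at J1  (C2: C, integral causality)
β6 stroke at J1  (C3: C, integral causality)
β5 stroke at R1  (only one flow-in slot at J1)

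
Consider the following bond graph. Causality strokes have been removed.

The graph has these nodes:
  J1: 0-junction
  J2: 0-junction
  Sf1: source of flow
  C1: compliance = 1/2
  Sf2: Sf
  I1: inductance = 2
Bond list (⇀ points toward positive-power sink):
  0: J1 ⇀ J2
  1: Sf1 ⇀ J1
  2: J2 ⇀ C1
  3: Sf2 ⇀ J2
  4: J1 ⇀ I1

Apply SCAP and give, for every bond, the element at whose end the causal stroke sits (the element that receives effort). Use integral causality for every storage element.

b0 stroke at J1
b1 stroke at Sf1
b2 stroke at J2
b3 stroke at Sf2
b4 stroke at I1

b1 →Sf1  (Sf1 (Sf) sets flow on bond)
b3 →Sf2  (Sf2: flow source, stroke at near end)
b2 →J2  (C1 integral (e out))
b0 →J1  (common-e at J2 fixed by 2)
b4 →I1  (J1 effort already set via bond 0)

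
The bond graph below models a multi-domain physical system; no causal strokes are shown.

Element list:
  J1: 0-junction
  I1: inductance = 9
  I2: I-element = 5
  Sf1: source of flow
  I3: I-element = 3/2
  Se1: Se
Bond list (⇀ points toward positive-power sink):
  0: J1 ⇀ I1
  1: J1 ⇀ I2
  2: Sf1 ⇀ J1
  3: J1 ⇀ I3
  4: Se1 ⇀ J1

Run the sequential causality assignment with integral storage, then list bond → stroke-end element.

#2 →Sf1  (source Sf1 imposes f)
#4 →J1  (Se1 fixes effort; stroke away)
#0 →I1  (common-e at J1 fixed by 4)
#1 →I2  (0-jn J1 has e-setter on 4)
#3 →I3  (J1 effort already set via bond 4)

#0 stroke at I1
#1 stroke at I2
#2 stroke at Sf1
#3 stroke at I3
#4 stroke at J1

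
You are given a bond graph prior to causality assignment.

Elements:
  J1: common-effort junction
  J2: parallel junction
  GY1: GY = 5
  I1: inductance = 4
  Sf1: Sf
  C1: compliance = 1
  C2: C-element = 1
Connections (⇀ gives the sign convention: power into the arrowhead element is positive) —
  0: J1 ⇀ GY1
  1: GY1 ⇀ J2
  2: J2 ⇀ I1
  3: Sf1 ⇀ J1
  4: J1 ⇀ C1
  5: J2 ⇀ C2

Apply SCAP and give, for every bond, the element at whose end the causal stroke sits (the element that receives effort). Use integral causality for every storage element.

b3 →Sf1  (Sf1 (Sf) sets flow on bond)
b2 →I1  (I1 outputs flow p/I1)
b4 →J1  (prefer integral on C1)
b0 →GY1  (J1: bond 4 brought effort, rest push out)
b1 →GY1  (GY1: gyrator matches bond 0)
b5 →J2  (J2 needs exactly one e-in)

b0 stroke at GY1
b1 stroke at GY1
b2 stroke at I1
b3 stroke at Sf1
b4 stroke at J1
b5 stroke at J2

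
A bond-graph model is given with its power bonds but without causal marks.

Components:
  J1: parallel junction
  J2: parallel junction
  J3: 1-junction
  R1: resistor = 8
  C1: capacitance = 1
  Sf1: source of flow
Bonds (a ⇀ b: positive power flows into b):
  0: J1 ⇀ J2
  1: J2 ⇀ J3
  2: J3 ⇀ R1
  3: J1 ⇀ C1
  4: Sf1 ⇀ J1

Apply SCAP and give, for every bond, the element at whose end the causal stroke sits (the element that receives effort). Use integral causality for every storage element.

β0 →J2
β1 →J3
β2 →R1
β3 →J1
β4 →Sf1

β4 →Sf1  (Sf1: flow source, stroke at near end)
β3 →J1  (C1 integral (e out))
β0 →J2  (common-e at J1 fixed by 3)
β1 →J3  (0-jn J2 has e-setter on 0)
β2 →R1  (J3 needs exactly one f-in)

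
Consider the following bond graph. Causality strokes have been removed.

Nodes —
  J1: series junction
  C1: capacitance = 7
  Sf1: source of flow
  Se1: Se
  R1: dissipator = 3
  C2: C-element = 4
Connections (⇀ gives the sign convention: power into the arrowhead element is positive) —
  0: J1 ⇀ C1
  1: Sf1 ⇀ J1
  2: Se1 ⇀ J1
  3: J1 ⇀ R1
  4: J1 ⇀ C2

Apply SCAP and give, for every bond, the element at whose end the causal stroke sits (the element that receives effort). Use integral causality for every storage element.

bond 1 →Sf1  (source Sf1 imposes f)
bond 2 →J1  (source Se1 imposes e)
bond 0 →J1  (J1: bond 1 brought flow, rest push out)
bond 3 →J1  (common-f at J1 fixed by 1)
bond 4 →J1  (J1: bond 1 brought flow, rest push out)

bond 0 stroke→J1
bond 1 stroke→Sf1
bond 2 stroke→J1
bond 3 stroke→J1
bond 4 stroke→J1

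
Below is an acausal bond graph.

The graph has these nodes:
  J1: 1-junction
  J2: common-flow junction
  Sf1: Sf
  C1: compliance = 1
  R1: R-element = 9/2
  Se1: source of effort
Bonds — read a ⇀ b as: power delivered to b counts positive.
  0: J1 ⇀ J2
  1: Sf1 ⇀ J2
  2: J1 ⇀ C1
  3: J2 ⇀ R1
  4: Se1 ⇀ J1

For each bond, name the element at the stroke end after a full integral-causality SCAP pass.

b1 stroke→Sf1  (Sf1: flow source, stroke at near end)
b4 stroke→J1  (Se1 (Se) sets effort on bond)
b0 stroke→J2  (J2: bond 1 brought flow, rest push out)
b3 stroke→J2  (J2 flow already set via bond 1)
b2 stroke→J1  (J1 flow already set via bond 0)

β0 |J2
β1 |Sf1
β2 |J1
β3 |J2
β4 |J1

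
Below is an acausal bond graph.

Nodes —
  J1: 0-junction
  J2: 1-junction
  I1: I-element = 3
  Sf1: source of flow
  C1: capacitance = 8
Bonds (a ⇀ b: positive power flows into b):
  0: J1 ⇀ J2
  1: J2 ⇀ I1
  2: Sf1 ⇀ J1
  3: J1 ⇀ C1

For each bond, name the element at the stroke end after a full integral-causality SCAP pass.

bond 0 |J2
bond 1 |I1
bond 2 |Sf1
bond 3 |J1

#2 stroke at Sf1  (Sf1 fixes flow; stroke at Sf1)
#1 stroke at I1  (I1 outputs flow p/I1)
#0 stroke at J2  (common-f at J2 fixed by 1)
#3 stroke at J1  (only one effort-in slot at J1)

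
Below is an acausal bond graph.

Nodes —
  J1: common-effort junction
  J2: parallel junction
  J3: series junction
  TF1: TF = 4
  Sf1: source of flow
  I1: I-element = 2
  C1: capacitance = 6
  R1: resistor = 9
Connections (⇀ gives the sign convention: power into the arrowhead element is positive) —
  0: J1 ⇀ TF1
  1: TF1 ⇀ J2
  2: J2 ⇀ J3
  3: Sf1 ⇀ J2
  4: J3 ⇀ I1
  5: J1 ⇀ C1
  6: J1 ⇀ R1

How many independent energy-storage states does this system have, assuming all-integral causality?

2  (C1, I1 all integral)

β3 →Sf1  (Sf1 fixes flow; stroke at Sf1)
β4 →I1  (I1 integral (f out))
β2 →J3  (J3: bond 4 brought flow, rest push out)
β1 →J2  (only one effort-in slot at J2)
β0 →TF1  (TF TF1: opposite of bond 1)
β5 →J1  (C1 outputs effort q/C1)
β6 →R1  (J1 effort already set via bond 5)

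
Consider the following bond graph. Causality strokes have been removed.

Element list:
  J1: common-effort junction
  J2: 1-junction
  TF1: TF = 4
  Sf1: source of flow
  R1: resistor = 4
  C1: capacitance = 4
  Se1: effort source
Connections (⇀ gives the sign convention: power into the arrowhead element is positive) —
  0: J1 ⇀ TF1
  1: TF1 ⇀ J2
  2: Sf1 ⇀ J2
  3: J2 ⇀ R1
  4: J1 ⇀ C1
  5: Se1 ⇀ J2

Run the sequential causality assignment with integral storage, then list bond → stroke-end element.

bond 0 stroke→TF1
bond 1 stroke→J2
bond 2 stroke→Sf1
bond 3 stroke→J2
bond 4 stroke→J1
bond 5 stroke→J2

b2 →Sf1  (Sf1: flow source, stroke at near end)
b5 →J2  (Se1 fixes effort; stroke away)
b1 →J2  (common-f at J2 fixed by 2)
b3 →J2  (common-f at J2 fixed by 2)
b0 →TF1  (TF TF1: opposite of bond 1)
b4 →J1  (J1: last free bond brings effort in)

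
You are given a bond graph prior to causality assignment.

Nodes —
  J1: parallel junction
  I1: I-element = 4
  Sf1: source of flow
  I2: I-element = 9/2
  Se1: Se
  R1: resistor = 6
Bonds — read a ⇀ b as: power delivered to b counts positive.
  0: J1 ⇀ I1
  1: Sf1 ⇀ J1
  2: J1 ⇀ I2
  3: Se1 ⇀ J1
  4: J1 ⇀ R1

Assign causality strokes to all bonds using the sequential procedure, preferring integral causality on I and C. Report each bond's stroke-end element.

β0 |I1
β1 |Sf1
β2 |I2
β3 |J1
β4 |R1

bond 1 stroke→Sf1  (source Sf1 imposes f)
bond 3 stroke→J1  (source Se1 imposes e)
bond 0 stroke→I1  (J1: bond 3 brought effort, rest push out)
bond 2 stroke→I2  (J1 effort already set via bond 3)
bond 4 stroke→R1  (J1 effort already set via bond 3)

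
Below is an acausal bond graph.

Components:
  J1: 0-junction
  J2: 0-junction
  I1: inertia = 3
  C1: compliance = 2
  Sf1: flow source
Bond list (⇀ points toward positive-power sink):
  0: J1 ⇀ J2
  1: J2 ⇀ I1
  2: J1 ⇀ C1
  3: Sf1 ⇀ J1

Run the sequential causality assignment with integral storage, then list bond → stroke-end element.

bond 3 |Sf1  (source Sf1 imposes f)
bond 1 |I1  (I1: I, integral causality)
bond 0 |J2  (closing 0-jn rule on J2)
bond 2 |J1  (J1 needs exactly one e-in)

bond 0 stroke→J2
bond 1 stroke→I1
bond 2 stroke→J1
bond 3 stroke→Sf1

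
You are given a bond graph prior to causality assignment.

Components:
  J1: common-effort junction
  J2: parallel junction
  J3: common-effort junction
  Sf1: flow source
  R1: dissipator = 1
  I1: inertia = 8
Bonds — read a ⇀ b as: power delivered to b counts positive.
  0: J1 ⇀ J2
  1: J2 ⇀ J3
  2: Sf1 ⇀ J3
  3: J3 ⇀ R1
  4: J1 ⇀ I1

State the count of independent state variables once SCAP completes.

β2 stroke→Sf1  (Sf1 (Sf) sets flow on bond)
β4 stroke→I1  (I1: I, integral causality)
β0 stroke→J1  (J1: last free bond brings effort in)
β1 stroke→J2  (closing 0-jn rule on J2)
β3 stroke→J3  (J3: last free bond brings effort in)

1  (I1 all integral)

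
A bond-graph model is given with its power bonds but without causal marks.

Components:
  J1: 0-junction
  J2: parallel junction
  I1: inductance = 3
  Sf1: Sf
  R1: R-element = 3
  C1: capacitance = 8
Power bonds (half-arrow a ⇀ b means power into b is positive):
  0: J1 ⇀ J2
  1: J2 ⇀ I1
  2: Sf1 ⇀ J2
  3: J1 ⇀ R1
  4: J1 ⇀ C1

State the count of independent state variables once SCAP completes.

2  (C1, I1 all integral)

#2 →Sf1  (Sf1 fixes flow; stroke at Sf1)
#1 →I1  (I1 integral (f out))
#0 →J2  (J2: last free bond brings effort in)
#4 →J1  (C1 integral (e out))
#3 →R1  (common-e at J1 fixed by 4)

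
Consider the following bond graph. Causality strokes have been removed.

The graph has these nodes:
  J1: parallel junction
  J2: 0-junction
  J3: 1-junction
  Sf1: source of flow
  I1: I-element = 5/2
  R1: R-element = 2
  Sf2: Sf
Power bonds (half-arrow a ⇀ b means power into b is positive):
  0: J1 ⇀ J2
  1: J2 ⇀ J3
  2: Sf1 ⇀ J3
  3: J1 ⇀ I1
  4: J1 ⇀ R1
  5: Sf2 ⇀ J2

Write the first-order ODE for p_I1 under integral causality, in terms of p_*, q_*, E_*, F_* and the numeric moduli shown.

dp_I1/dt = -2*F_Sf1 + 2*F_Sf2 - 4*p_I1/5

#2 →Sf1  (Sf1: flow source, stroke at near end)
#5 →Sf2  (Sf2: flow source, stroke at near end)
#1 →J3  (common-f at J3 fixed by 2)
#0 →J2  (J2 needs exactly one e-in)
#3 →I1  (I1 integral (f out))
#4 →J1  (J1 needs exactly one e-in)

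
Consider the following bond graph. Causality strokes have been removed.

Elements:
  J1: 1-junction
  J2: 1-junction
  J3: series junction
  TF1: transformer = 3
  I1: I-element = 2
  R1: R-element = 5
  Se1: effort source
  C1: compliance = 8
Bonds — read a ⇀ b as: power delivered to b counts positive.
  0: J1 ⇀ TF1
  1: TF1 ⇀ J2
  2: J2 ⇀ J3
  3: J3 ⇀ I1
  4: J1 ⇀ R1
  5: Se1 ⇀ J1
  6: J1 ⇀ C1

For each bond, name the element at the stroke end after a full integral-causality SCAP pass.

#0 →TF1
#1 →J2
#2 →J3
#3 →I1
#4 →J1
#5 →J1
#6 →J1

#5 stroke→J1  (source Se1 imposes e)
#3 stroke→I1  (I1 outputs flow p/I1)
#2 stroke→J3  (1-jn J3 has f-setter on 3)
#1 stroke→J2  (J2 flow already set via bond 2)
#0 stroke→TF1  (TF TF1: opposite of bond 1)
#4 stroke→J1  (J1: bond 0 brought flow, rest push out)
#6 stroke→J1  (J1 flow already set via bond 0)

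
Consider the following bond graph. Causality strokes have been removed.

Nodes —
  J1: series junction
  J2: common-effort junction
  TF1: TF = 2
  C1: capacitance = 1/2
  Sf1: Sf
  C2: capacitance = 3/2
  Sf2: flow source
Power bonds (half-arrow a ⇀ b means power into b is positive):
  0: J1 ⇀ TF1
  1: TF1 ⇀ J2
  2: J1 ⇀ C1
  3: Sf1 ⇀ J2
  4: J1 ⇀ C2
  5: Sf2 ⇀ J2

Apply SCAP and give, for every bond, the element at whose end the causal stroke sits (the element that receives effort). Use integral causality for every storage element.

#0 |TF1
#1 |J2
#2 |J1
#3 |Sf1
#4 |J1
#5 |Sf2

#3 |Sf1  (Sf1: flow source, stroke at near end)
#5 |Sf2  (source Sf2 imposes f)
#1 |J2  (J2 needs exactly one e-in)
#0 |TF1  (TF1 one-in-one-out from 1)
#2 |J1  (common-f at J1 fixed by 0)
#4 |J1  (1-jn J1 has f-setter on 0)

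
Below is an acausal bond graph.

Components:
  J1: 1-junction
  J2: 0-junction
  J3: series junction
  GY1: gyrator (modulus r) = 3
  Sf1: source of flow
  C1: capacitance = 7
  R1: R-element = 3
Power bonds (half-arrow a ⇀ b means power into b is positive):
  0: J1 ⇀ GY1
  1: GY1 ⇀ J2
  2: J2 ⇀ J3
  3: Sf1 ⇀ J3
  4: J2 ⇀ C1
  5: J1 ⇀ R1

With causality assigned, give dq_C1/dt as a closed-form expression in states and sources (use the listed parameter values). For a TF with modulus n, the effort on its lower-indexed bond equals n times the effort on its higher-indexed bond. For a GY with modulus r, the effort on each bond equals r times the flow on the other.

dq_C1/dt = -F_Sf1 - q_C1/21

bond 3 →Sf1  (Sf1: flow source, stroke at near end)
bond 2 →J3  (1-jn J3 has f-setter on 3)
bond 4 →J2  (C1 outputs effort q/C1)
bond 1 →GY1  (J2 effort already set via bond 4)
bond 0 →GY1  (GY GY1: same side as bond 1)
bond 5 →J1  (common-f at J1 fixed by 0)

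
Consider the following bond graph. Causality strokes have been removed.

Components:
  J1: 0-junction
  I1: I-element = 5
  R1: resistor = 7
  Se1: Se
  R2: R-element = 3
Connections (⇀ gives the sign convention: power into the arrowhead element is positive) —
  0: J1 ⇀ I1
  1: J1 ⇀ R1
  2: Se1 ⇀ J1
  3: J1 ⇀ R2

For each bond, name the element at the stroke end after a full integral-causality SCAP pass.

β0 |I1
β1 |R1
β2 |J1
β3 |R2

#2 stroke→J1  (Se1 fixes effort; stroke away)
#0 stroke→I1  (J1: bond 2 brought effort, rest push out)
#1 stroke→R1  (common-e at J1 fixed by 2)
#3 stroke→R2  (common-e at J1 fixed by 2)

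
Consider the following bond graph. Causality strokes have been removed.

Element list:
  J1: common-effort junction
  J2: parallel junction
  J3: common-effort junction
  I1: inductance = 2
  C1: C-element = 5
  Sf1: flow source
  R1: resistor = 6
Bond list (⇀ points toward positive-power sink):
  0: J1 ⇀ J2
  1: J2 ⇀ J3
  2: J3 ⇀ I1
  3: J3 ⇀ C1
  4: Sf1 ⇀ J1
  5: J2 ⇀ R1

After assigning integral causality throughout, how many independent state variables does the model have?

β4 →Sf1  (Sf1: flow source, stroke at near end)
β0 →J1  (closing 0-jn rule on J1)
β2 →I1  (I1 outputs flow p/I1)
β3 →J3  (C1 integral (e out))
β1 →J2  (J3: bond 3 brought effort, rest push out)
β5 →R1  (common-e at J2 fixed by 1)

2  (C1, I1 all integral)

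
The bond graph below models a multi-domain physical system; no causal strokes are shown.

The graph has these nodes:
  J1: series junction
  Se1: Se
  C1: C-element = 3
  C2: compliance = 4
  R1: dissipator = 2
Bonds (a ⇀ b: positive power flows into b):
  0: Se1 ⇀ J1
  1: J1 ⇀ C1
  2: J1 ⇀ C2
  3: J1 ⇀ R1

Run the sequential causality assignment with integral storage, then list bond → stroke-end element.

#0 stroke→J1
#1 stroke→J1
#2 stroke→J1
#3 stroke→R1

#0 stroke at J1  (source Se1 imposes e)
#1 stroke at J1  (C1 integral (e out))
#2 stroke at J1  (C2: C, integral causality)
#3 stroke at R1  (only one flow-in slot at J1)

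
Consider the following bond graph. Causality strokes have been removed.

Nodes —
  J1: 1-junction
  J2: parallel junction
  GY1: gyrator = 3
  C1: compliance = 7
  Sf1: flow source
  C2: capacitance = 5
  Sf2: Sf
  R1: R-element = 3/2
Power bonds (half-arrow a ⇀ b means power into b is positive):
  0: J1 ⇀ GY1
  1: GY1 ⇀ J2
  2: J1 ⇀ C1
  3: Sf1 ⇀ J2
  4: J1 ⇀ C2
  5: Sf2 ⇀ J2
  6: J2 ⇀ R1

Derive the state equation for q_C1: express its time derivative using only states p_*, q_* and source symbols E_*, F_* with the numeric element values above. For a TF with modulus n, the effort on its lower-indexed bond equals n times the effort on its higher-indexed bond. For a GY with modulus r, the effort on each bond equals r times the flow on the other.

b3 stroke→Sf1  (Sf1 fixes flow; stroke at Sf1)
b5 stroke→Sf2  (Sf2: flow source, stroke at near end)
b2 stroke→J1  (C1 integral (e out))
b4 stroke→J1  (prefer integral on C2)
b0 stroke→GY1  (only one flow-in slot at J1)
b1 stroke→GY1  (GY GY1: same side as bond 0)
b6 stroke→J2  (only one effort-in slot at J2)

dq_C1/dt = F_Sf1/2 + F_Sf2/2 - q_C1/42 - q_C2/30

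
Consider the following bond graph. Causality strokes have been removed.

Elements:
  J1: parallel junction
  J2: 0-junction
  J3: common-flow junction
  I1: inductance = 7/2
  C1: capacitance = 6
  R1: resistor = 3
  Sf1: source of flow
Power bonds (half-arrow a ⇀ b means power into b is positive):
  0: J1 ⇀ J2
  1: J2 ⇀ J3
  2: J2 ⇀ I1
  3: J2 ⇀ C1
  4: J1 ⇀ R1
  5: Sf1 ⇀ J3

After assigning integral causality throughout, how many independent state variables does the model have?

b5 stroke→Sf1  (Sf1 fixes flow; stroke at Sf1)
b1 stroke→J3  (J3 flow already set via bond 5)
b2 stroke→I1  (prefer integral on I1)
b3 stroke→J2  (C1: C, integral causality)
b0 stroke→J1  (J2 effort already set via bond 3)
b4 stroke→R1  (common-e at J1 fixed by 0)

2  (C1, I1 all integral)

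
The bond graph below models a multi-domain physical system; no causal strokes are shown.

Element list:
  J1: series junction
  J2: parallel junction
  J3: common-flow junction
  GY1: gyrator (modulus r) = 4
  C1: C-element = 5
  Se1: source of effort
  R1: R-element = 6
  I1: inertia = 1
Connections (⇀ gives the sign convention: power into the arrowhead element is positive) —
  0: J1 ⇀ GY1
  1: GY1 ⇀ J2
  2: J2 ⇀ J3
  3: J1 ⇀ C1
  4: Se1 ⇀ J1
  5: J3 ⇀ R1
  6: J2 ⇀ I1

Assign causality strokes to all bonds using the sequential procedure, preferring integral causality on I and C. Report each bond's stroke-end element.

b0 →GY1
b1 →GY1
b2 →J2
b3 →J1
b4 →J1
b5 →J3
b6 →I1

β4 stroke at J1  (Se1: effort source, stroke at far end)
β3 stroke at J1  (prefer integral on C1)
β0 stroke at GY1  (closing 1-jn rule on J1)
β1 stroke at GY1  (GY GY1: same side as bond 0)
β6 stroke at I1  (I1 integral (f out))
β2 stroke at J2  (only one effort-in slot at J2)
β5 stroke at J3  (common-f at J3 fixed by 2)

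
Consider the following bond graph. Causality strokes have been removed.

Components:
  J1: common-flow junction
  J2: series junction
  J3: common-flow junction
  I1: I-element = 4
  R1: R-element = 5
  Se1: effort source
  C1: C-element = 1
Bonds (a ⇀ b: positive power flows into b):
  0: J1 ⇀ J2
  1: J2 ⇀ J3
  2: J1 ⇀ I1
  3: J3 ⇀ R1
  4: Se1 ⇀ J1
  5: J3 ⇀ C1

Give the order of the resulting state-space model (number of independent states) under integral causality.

2  (C1, I1 all integral)

bond 4 →J1  (Se1: effort source, stroke at far end)
bond 2 →I1  (I1 integral (f out))
bond 0 →J1  (J1 flow already set via bond 2)
bond 1 →J2  (1-jn J2 has f-setter on 0)
bond 3 →J3  (common-f at J3 fixed by 1)
bond 5 →J3  (J3: bond 1 brought flow, rest push out)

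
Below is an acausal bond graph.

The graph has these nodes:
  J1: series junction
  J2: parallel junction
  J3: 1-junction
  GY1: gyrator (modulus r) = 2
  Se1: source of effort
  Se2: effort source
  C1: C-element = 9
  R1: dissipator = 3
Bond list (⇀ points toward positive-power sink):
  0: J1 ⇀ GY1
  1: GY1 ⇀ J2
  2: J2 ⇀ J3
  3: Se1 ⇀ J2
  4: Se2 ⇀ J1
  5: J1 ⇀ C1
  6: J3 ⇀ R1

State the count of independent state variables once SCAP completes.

bond 3 →J2  (Se1 (Se) sets effort on bond)
bond 4 →J1  (Se2: effort source, stroke at far end)
bond 1 →GY1  (J2: bond 3 brought effort, rest push out)
bond 2 →J3  (common-e at J2 fixed by 3)
bond 6 →R1  (J3 needs exactly one f-in)
bond 0 →GY1  (through GY1, causality inverts; strokes same side of GY1)
bond 5 →J1  (J1: bond 0 brought flow, rest push out)

1  (C1 all integral)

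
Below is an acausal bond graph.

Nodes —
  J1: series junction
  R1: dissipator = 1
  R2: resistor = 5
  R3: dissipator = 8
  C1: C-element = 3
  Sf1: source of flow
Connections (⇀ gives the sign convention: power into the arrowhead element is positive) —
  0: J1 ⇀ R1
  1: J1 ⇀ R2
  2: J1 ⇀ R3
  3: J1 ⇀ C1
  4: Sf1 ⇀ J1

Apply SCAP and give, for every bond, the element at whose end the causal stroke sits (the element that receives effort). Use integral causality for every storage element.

β4 stroke at Sf1  (Sf1 (Sf) sets flow on bond)
β0 stroke at J1  (1-jn J1 has f-setter on 4)
β1 stroke at J1  (1-jn J1 has f-setter on 4)
β2 stroke at J1  (common-f at J1 fixed by 4)
β3 stroke at J1  (common-f at J1 fixed by 4)

#0 →J1
#1 →J1
#2 →J1
#3 →J1
#4 →Sf1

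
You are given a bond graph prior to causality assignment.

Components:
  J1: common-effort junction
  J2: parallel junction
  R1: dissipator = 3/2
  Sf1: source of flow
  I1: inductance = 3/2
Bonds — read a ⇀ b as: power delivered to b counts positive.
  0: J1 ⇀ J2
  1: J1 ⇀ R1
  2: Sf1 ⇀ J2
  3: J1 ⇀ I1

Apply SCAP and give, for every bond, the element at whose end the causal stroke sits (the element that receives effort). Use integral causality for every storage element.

β0 stroke at J2
β1 stroke at J1
β2 stroke at Sf1
β3 stroke at I1

#2 stroke at Sf1  (source Sf1 imposes f)
#0 stroke at J2  (closing 0-jn rule on J2)
#3 stroke at I1  (I1 integral (f out))
#1 stroke at J1  (closing 0-jn rule on J1)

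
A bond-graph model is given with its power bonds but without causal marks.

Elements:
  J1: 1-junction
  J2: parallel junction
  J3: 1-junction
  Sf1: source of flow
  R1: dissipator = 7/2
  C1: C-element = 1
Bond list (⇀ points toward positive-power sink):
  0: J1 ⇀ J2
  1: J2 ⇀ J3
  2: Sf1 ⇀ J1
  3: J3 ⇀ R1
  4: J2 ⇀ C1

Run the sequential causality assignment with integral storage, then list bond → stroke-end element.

bond 2 →Sf1  (Sf1: flow source, stroke at near end)
bond 0 →J1  (1-jn J1 has f-setter on 2)
bond 4 →J2  (prefer integral on C1)
bond 1 →J3  (J2 effort already set via bond 4)
bond 3 →R1  (closing 1-jn rule on J3)

β0 stroke at J1
β1 stroke at J3
β2 stroke at Sf1
β3 stroke at R1
β4 stroke at J2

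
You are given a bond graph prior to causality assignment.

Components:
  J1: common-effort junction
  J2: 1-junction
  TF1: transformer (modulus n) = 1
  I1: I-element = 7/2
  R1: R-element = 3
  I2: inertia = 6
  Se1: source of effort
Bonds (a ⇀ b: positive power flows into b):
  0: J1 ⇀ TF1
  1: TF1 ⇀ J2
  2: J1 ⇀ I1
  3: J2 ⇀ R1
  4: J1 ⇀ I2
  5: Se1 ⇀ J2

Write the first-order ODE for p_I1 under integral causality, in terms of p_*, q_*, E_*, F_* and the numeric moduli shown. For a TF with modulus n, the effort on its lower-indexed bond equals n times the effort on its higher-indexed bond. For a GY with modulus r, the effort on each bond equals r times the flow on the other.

b5 stroke at J2  (Se1: effort source, stroke at far end)
b2 stroke at I1  (I1 integral (f out))
b4 stroke at I2  (I2 integral (f out))
b0 stroke at J1  (closing 0-jn rule on J1)
b1 stroke at TF1  (TF1 one-in-one-out from 0)
b3 stroke at J2  (common-f at J2 fixed by 1)

dp_I1/dt = -E_Se1 - 6*p_I1/7 - p_I2/2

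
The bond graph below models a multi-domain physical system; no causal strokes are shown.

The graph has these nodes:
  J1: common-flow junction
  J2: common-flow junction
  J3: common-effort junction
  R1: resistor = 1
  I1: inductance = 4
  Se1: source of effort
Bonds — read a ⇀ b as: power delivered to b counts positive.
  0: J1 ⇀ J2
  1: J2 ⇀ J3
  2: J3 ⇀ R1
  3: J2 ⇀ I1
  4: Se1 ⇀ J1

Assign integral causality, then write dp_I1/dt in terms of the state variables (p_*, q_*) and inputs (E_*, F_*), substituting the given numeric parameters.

dp_I1/dt = E_Se1 - p_I1/4

#4 stroke→J1  (Se1 fixes effort; stroke away)
#0 stroke→J2  (closing 1-jn rule on J1)
#3 stroke→I1  (prefer integral on I1)
#1 stroke→J2  (J2 flow already set via bond 3)
#2 stroke→J3  (only one effort-in slot at J3)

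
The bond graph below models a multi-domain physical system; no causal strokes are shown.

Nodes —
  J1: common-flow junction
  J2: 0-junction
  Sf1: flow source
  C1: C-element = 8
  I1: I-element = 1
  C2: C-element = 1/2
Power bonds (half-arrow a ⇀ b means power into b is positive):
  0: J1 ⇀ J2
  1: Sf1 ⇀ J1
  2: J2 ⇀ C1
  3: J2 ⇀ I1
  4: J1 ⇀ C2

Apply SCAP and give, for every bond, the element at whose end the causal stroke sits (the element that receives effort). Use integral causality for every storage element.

b1 →Sf1  (Sf1 fixes flow; stroke at Sf1)
b0 →J1  (1-jn J1 has f-setter on 1)
b4 →J1  (1-jn J1 has f-setter on 1)
b2 →J2  (C1: C, integral causality)
b3 →I1  (J2 effort already set via bond 2)

bond 0 |J1
bond 1 |Sf1
bond 2 |J2
bond 3 |I1
bond 4 |J1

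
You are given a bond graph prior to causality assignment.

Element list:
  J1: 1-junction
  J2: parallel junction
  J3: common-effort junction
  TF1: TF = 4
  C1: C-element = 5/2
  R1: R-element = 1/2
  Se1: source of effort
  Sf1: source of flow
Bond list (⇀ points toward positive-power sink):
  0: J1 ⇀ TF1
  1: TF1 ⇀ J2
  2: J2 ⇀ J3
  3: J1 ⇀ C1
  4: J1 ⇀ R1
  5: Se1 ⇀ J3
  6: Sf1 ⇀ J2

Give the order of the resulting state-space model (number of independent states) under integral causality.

#5 stroke→J3  (source Se1 imposes e)
#6 stroke→Sf1  (Sf1: flow source, stroke at near end)
#2 stroke→J2  (J3: bond 5 brought effort, rest push out)
#1 stroke→TF1  (0-jn J2 has e-setter on 2)
#0 stroke→J1  (TF TF1: opposite of bond 1)
#3 stroke→J1  (prefer integral on C1)
#4 stroke→R1  (J1 needs exactly one f-in)

1  (C1 all integral)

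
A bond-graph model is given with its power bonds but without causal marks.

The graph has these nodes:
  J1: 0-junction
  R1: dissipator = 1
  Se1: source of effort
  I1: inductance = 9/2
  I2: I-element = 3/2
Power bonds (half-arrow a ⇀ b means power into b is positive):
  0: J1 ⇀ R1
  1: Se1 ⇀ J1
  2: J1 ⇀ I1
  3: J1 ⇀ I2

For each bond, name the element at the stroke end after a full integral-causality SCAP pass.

bond 1 stroke→J1  (Se1 fixes effort; stroke away)
bond 0 stroke→R1  (J1 effort already set via bond 1)
bond 2 stroke→I1  (common-e at J1 fixed by 1)
bond 3 stroke→I2  (0-jn J1 has e-setter on 1)

β0 |R1
β1 |J1
β2 |I1
β3 |I2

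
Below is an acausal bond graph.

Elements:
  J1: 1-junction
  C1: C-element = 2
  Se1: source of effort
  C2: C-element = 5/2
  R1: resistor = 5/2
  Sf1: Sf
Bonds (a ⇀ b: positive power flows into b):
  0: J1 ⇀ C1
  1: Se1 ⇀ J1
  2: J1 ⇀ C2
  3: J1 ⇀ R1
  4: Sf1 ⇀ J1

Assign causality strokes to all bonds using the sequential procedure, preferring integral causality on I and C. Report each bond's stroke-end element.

#1 |J1  (source Se1 imposes e)
#4 |Sf1  (Sf1 fixes flow; stroke at Sf1)
#0 |J1  (J1 flow already set via bond 4)
#2 |J1  (J1 flow already set via bond 4)
#3 |J1  (1-jn J1 has f-setter on 4)

#0 |J1
#1 |J1
#2 |J1
#3 |J1
#4 |Sf1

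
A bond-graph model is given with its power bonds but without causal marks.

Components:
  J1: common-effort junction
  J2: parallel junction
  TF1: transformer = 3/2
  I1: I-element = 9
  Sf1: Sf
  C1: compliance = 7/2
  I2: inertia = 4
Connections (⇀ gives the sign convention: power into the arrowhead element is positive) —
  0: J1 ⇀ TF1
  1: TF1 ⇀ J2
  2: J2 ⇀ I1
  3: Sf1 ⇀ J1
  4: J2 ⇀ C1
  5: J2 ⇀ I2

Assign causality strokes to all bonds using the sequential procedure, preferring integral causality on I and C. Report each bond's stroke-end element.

β3 stroke→Sf1  (Sf1 (Sf) sets flow on bond)
β0 stroke→J1  (J1 needs exactly one e-in)
β1 stroke→TF1  (TF1: transformer flips bond 0)
β2 stroke→I1  (I1: I, integral causality)
β4 stroke→J2  (C1 outputs effort q/C1)
β5 stroke→I2  (0-jn J2 has e-setter on 4)

β0 stroke→J1
β1 stroke→TF1
β2 stroke→I1
β3 stroke→Sf1
β4 stroke→J2
β5 stroke→I2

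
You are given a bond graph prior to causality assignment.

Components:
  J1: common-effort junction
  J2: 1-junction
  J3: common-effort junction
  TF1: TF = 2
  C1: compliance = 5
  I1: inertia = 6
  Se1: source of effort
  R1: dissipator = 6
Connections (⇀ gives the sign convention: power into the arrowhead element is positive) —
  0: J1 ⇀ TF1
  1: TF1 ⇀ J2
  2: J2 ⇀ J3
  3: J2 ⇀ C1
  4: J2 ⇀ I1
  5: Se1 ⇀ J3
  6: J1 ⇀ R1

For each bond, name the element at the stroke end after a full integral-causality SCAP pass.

b0 |TF1
b1 |J2
b2 |J2
b3 |J2
b4 |I1
b5 |J3
b6 |J1

bond 5 stroke at J3  (Se1: effort source, stroke at far end)
bond 2 stroke at J2  (0-jn J3 has e-setter on 5)
bond 3 stroke at J2  (C1 integral (e out))
bond 4 stroke at I1  (I1 integral (f out))
bond 1 stroke at J2  (common-f at J2 fixed by 4)
bond 0 stroke at TF1  (TF1 one-in-one-out from 1)
bond 6 stroke at J1  (only one effort-in slot at J1)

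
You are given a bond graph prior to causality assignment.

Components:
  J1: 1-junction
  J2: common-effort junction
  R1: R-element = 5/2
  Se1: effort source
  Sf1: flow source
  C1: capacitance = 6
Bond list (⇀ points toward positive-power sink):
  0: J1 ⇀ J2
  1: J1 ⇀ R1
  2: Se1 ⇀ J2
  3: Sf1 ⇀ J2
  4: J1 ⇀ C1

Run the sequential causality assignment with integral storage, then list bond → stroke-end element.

bond 2 |J2  (Se1 (Se) sets effort on bond)
bond 3 |Sf1  (source Sf1 imposes f)
bond 0 |J1  (J2 effort already set via bond 2)
bond 4 |J1  (C1: C, integral causality)
bond 1 |R1  (only one flow-in slot at J1)

b0 stroke at J1
b1 stroke at R1
b2 stroke at J2
b3 stroke at Sf1
b4 stroke at J1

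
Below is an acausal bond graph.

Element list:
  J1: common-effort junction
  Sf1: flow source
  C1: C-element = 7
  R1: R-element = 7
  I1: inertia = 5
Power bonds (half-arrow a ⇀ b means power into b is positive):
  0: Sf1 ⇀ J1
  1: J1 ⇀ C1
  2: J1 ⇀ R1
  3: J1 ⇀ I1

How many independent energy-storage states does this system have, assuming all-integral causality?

β0 stroke at Sf1  (Sf1: flow source, stroke at near end)
β1 stroke at J1  (C1 outputs effort q/C1)
β2 stroke at R1  (J1 effort already set via bond 1)
β3 stroke at I1  (0-jn J1 has e-setter on 1)

2  (C1, I1 all integral)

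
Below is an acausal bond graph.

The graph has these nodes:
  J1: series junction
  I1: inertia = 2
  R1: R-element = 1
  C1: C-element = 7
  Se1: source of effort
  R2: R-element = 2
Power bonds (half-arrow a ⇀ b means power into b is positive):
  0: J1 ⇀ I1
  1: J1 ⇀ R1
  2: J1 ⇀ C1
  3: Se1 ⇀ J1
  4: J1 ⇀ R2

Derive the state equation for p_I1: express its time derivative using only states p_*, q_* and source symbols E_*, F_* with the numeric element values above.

dp_I1/dt = E_Se1 - 3*p_I1/2 - q_C1/7

#3 stroke at J1  (source Se1 imposes e)
#0 stroke at I1  (I1 outputs flow p/I1)
#1 stroke at J1  (common-f at J1 fixed by 0)
#2 stroke at J1  (1-jn J1 has f-setter on 0)
#4 stroke at J1  (common-f at J1 fixed by 0)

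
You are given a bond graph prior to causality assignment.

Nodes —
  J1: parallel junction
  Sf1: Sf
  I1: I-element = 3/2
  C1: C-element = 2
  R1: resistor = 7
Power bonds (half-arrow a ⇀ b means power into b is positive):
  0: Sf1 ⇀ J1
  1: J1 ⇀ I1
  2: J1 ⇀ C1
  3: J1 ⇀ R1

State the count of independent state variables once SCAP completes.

β0 stroke→Sf1  (source Sf1 imposes f)
β1 stroke→I1  (prefer integral on I1)
β2 stroke→J1  (prefer integral on C1)
β3 stroke→R1  (J1: bond 2 brought effort, rest push out)

2  (C1, I1 all integral)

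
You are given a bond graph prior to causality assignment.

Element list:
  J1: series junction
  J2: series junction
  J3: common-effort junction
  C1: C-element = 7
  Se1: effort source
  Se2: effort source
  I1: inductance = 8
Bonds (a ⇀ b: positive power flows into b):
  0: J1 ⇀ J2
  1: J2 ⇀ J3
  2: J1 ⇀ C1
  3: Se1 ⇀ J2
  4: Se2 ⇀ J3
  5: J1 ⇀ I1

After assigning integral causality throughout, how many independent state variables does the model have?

2  (C1, I1 all integral)

β3 stroke at J2  (source Se1 imposes e)
β4 stroke at J3  (source Se2 imposes e)
β1 stroke at J2  (J3 effort already set via bond 4)
β0 stroke at J1  (closing 1-jn rule on J2)
β2 stroke at J1  (C1: C, integral causality)
β5 stroke at I1  (J1: last free bond brings flow in)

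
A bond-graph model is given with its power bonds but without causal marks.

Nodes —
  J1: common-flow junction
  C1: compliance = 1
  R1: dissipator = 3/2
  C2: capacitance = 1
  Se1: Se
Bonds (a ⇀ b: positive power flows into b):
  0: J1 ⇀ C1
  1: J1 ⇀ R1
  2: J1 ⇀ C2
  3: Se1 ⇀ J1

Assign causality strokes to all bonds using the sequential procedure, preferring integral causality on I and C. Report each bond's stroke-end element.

#3 →J1  (source Se1 imposes e)
#0 →J1  (C1 outputs effort q/C1)
#2 →J1  (C2 outputs effort q/C2)
#1 →R1  (only one flow-in slot at J1)

bond 0 stroke at J1
bond 1 stroke at R1
bond 2 stroke at J1
bond 3 stroke at J1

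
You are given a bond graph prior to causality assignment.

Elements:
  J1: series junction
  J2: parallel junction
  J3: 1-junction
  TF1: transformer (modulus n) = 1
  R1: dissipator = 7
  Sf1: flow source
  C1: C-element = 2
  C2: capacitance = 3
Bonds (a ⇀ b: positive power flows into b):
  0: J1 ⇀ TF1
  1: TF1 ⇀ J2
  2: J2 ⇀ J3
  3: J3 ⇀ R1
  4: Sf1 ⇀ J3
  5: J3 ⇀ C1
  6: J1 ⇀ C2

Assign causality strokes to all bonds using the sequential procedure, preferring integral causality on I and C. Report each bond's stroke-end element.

β4 stroke at Sf1  (Sf1 fixes flow; stroke at Sf1)
β2 stroke at J3  (1-jn J3 has f-setter on 4)
β3 stroke at J3  (J3 flow already set via bond 4)
β5 stroke at J3  (J3: bond 4 brought flow, rest push out)
β1 stroke at J2  (only one effort-in slot at J2)
β0 stroke at TF1  (TF TF1: opposite of bond 1)
β6 stroke at J1  (1-jn J1 has f-setter on 0)

#0 stroke→TF1
#1 stroke→J2
#2 stroke→J3
#3 stroke→J3
#4 stroke→Sf1
#5 stroke→J3
#6 stroke→J1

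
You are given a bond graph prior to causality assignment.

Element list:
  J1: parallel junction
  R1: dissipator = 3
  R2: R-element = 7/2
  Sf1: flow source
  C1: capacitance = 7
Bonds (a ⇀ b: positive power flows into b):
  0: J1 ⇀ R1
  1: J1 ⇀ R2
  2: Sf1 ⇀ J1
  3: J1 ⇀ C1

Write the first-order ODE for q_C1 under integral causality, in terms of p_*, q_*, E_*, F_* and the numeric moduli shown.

bond 2 stroke→Sf1  (Sf1 (Sf) sets flow on bond)
bond 3 stroke→J1  (C1 integral (e out))
bond 0 stroke→R1  (J1: bond 3 brought effort, rest push out)
bond 1 stroke→R2  (J1 effort already set via bond 3)

dq_C1/dt = F_Sf1 - 13*q_C1/147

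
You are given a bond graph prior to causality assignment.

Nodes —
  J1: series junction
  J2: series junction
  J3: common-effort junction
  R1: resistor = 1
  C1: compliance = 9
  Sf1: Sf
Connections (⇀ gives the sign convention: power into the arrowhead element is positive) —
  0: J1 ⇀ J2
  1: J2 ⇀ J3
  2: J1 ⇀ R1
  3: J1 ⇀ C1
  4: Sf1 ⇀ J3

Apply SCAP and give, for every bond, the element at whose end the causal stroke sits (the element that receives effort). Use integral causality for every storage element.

bond 4 stroke at Sf1  (Sf1: flow source, stroke at near end)
bond 1 stroke at J3  (only one effort-in slot at J3)
bond 0 stroke at J2  (1-jn J2 has f-setter on 1)
bond 2 stroke at J1  (J1 flow already set via bond 0)
bond 3 stroke at J1  (J1 flow already set via bond 0)

β0 stroke→J2
β1 stroke→J3
β2 stroke→J1
β3 stroke→J1
β4 stroke→Sf1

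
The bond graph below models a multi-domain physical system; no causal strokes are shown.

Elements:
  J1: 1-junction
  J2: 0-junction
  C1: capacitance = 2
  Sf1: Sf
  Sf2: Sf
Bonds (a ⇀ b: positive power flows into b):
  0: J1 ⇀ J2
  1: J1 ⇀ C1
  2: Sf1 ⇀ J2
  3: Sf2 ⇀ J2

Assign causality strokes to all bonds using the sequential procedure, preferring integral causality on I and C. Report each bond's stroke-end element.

bond 2 |Sf1  (Sf1 (Sf) sets flow on bond)
bond 3 |Sf2  (source Sf2 imposes f)
bond 0 |J2  (only one effort-in slot at J2)
bond 1 |J1  (J1: bond 0 brought flow, rest push out)

#0 →J2
#1 →J1
#2 →Sf1
#3 →Sf2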